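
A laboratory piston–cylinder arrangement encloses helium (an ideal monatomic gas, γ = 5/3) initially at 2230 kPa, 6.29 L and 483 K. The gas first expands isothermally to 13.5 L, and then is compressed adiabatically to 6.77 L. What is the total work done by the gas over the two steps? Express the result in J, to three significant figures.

W_total ≈ -1580 J

Step 1 (isothermal): W = P₁V₁ ln(V₂/V₁) = (14027) ln(13.5/6.29) = 10713 J.
After step 1: P = 1039 kPa, V = 13.5 L, T = 483 K.
Step 2 (adiabatic): W = (P₁V₁ − P₂V₂)/(γ−1) = (14027 − 22222)/0.667 = -12293 J.
W_total = 10713 − 12293 = -1581 J.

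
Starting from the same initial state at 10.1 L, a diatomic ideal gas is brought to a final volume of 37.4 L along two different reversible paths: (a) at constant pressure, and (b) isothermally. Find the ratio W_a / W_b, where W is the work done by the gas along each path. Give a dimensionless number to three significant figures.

W_a / W_b ≈ 2.06

Path (a) isobaric: W = P₁(V₂ − V₁) → W_a/(P₁V₁) = 2.703.
Path (b) isothermal: W = P₁V₁ ln(V₂/V₁) → W_b/(P₁V₁) = 1.309.
W_a / W_b = 2.703 / 1.309 = 2.065.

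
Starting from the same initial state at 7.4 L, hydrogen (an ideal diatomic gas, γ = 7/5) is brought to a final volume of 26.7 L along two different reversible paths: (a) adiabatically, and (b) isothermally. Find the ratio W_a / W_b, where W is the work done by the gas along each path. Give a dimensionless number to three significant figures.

Path (a) adiabatic: W = P₁V₁(1 − (V₁/V₂)^(γ−1))/(γ−1) → W_a/(P₁V₁) = 1.004.
Path (b) isothermal: W = P₁V₁ ln(V₂/V₁) → W_b/(P₁V₁) = 1.283.
W_a / W_b = 1.004 / 1.283 = 0.7822.

W_a / W_b ≈ 0.782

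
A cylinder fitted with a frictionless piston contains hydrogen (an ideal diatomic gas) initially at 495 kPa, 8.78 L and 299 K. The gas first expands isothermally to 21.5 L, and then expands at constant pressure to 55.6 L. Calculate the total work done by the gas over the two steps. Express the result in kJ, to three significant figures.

W_total ≈ 10.8 kJ

Step 1 (isothermal): W = P₁V₁ ln(V₂/V₁) = (4346) ln(21.5/8.78) = 3892 J.
After step 1: P = 202.1 kPa, V = 21.5 L, T = 299 K.
Step 2 (isobaric): W = PΔV = (202.1 kPa)(55.6 − 21.5 L) = 6893 J.
W_total = 3892 + 6893 = 10785 J.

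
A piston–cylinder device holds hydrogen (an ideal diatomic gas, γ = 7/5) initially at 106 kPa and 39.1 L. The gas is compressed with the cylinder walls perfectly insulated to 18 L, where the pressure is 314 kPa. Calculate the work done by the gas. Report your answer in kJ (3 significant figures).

Adiabatic: W = (P₁V₁ − P₂V₂)/(γ − 1) with γ = 7/5.
P₁V₁ = 4145 J, P₂V₂ = 5652 J.
W = (4145 − 5652) / 0.4 = -3768 J.

W ≈ -3.77 kJ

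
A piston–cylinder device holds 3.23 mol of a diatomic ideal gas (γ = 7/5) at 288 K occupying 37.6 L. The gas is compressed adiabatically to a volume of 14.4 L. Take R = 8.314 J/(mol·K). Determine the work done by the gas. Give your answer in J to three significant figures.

W ≈ -9050 J

Adiabatic: TV^(γ−1) = const with γ = 7/5.
T₂ = T₁ (V₁/V₂)^(γ−1) = 288 × (37.6/14.4)^0.4 = 288 × 1.468 = 422.8 K.
W_by = nCᵥ(T₁ − T₂) = (3.23)(20.79)(288 − 422.8) = -9049 J.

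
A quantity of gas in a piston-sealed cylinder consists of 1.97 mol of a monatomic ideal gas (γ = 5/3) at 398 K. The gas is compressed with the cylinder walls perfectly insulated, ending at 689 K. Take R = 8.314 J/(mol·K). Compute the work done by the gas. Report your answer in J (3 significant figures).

Adiabatic ⇒ Q = 0, so W_by = −ΔU = nCᵥ(T₁ − T₂).
Cᵥ = 3R/2 = 12.47 J/(mol·K).
W = (1.97)(12.47)(398 − 689) = -7149 J.

W ≈ -7150 J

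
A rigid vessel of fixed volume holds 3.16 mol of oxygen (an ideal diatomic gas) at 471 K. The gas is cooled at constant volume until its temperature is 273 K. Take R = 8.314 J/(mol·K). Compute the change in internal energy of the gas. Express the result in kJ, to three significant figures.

Constant volume ⇒ W = 0, so Q = ΔU = nCᵥΔT with Cᵥ = 5R/2 = 20.79 J/(mol·K).
ΔU = (3.16)(20.79)(273 − 471) = -13005 J.

ΔU ≈ -13.0 kJ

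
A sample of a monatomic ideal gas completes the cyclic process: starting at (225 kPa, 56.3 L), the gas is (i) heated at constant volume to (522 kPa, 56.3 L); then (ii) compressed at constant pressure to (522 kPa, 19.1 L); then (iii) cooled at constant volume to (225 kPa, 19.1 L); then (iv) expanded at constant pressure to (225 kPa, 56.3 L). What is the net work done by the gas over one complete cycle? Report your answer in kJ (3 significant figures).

W_net ≈ -11.0 kJ

Constant-volume legs do no work.
W(ii) = (522)(19.1 − 56.3) = -19418 J; W(iv) = (225)(56.3 − 19.1) = 8370 J.
W_net = -19418 + 8370 = -11048 J (the counter-clockwise enclosed area).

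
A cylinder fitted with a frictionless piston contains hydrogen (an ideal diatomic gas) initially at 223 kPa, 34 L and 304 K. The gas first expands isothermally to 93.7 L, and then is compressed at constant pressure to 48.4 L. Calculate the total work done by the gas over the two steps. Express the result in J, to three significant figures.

W_total ≈ 4020 J

Step 1 (isothermal): W = P₁V₁ ln(V₂/V₁) = (7582) ln(93.7/34) = 7686 J.
After step 1: P = 80.92 kPa, V = 93.7 L, T = 304 K.
Step 2 (isobaric): W = PΔV = (80.92 kPa)(48.4 − 93.7 L) = -3666 J.
W_total = 7686 − 3666 = 4021 J.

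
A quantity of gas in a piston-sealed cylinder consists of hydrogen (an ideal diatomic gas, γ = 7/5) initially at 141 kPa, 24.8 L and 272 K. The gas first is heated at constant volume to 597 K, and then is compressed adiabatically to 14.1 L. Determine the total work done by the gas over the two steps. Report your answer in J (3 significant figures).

Step 1 (isochoric): W = 0 (constant volume).
After step 1: P = 309.5 kPa (V unchanged).
Step 2 (adiabatic): W = (P₁V₁ − P₂V₂)/(γ−1) = (7675 − 9620)/0.4 = -4862 J.
W_total = 0 − 4862 = -4862 J.

W_total ≈ -4860 J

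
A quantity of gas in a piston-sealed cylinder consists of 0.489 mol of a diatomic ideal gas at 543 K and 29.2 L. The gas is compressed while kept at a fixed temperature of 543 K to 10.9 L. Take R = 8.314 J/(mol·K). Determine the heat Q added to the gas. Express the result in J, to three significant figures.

Q ≈ -2180 J

Isothermal ⇒ ΔU = 0, so Q = W = nRT ln(V₂/V₁).
Q = (0.489)(8.314)(543) ln(10.9/29.2) = 2208 × -0.9854 = -2175 J.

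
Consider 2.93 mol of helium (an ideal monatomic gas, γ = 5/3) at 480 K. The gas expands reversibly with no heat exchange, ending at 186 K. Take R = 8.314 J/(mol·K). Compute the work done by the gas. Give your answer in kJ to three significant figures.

W ≈ 10.7 kJ

Adiabatic ⇒ Q = 0, so W_by = −ΔU = nCᵥ(T₁ − T₂).
Cᵥ = 3R/2 = 12.47 J/(mol·K).
W = (2.93)(12.47)(480 − 186) = 10743 J.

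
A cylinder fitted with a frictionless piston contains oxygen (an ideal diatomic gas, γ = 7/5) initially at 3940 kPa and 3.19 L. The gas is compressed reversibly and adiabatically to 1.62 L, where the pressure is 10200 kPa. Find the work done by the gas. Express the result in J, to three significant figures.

W ≈ -9890 J

Adiabatic: W = (P₁V₁ − P₂V₂)/(γ − 1) with γ = 7/5.
P₁V₁ = 12569 J, P₂V₂ = 16524 J.
W = (12569 − 16524) / 0.4 = -9889 J.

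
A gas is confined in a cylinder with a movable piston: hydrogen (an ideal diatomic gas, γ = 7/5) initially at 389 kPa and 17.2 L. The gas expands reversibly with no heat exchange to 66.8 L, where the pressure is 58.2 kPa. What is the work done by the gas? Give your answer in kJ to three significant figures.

Adiabatic: W = (P₁V₁ − P₂V₂)/(γ − 1) with γ = 7/5.
P₁V₁ = 6691 J, P₂V₂ = 3888 J.
W = (6691 − 3888) / 0.4 = 7008 J.

W ≈ 7.01 kJ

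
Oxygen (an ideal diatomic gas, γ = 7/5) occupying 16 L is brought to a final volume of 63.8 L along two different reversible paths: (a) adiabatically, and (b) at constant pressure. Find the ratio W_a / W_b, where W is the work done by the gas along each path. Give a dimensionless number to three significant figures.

W_a / W_b ≈ 0.356

Path (a) adiabatic: W = P₁V₁(1 − (V₁/V₂)^(γ−1))/(γ−1) → W_a/(P₁V₁) = 1.062.
Path (b) isobaric: W = P₁(V₂ − V₁) → W_b/(P₁V₁) = 2.987.
W_a / W_b = 1.062 / 2.987 = 0.3556.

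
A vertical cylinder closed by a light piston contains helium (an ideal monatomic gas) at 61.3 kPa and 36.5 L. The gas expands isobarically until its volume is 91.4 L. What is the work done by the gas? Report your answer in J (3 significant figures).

W ≈ 3370 J

Isobaric: W = P ΔV.
W = (61.3 kPa)(91.4 − 36.5 L) = (61.3)(54.9) = 3365 J.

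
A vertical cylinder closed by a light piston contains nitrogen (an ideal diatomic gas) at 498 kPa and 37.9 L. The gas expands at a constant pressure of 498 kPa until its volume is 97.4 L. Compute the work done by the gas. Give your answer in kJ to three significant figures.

W ≈ 29.6 kJ

Isobaric: W = P ΔV.
W = (498 kPa)(97.4 − 37.9 L) = (498)(59.5) = 29631 J.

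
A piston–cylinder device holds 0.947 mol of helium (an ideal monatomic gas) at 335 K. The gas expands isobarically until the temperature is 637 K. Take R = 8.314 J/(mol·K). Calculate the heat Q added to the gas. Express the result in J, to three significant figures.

Q ≈ 5940 J

Isobaric: W = nRΔT = (0.947)(8.314)(302) = 2378 J.
ΔU = nCᵥΔT with Cᵥ = 3R/2: ΔU = (0.947)(12.47)(302) = 3567 J.
Q = ΔU + W = 3567 + 2378 = 5944 J.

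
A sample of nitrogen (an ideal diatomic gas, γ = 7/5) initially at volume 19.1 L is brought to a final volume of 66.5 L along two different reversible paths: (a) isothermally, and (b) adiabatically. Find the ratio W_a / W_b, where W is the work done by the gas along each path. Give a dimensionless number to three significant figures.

Path (a) isothermal: W = P₁V₁ ln(V₂/V₁) → W_a/(P₁V₁) = 1.248.
Path (b) adiabatic: W = P₁V₁(1 − (V₁/V₂)^(γ−1))/(γ−1) → W_b/(P₁V₁) = 0.9822.
W_a / W_b = 1.248 / 0.9822 = 1.27.

W_a / W_b ≈ 1.27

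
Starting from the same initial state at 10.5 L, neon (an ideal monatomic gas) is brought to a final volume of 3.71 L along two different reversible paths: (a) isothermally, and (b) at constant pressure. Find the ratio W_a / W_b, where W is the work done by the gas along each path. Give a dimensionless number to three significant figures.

Path (a) isothermal: W = P₁V₁ ln(V₂/V₁) → W_a/(P₁V₁) = -1.04.
Path (b) isobaric: W = P₁(V₂ − V₁) → W_b/(P₁V₁) = -0.6467.
W_a / W_b = -1.04 / -0.6467 = 1.609.

W_a / W_b ≈ 1.61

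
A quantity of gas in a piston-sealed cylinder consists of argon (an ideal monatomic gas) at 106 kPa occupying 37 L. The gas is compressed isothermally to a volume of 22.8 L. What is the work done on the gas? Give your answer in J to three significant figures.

W ≈ 1900 J

Isothermal: W = nRT ln(V₂/V₁) = P₁V₁ ln(V₂/V₁).
P₁V₁ = (106 kPa)(37 L) = 3922 J.
W = 3922 × ln(22.8/37) = 3922 × -0.4842
W_by_gas = -1899 J; work on gas = −W_by = 1899 J.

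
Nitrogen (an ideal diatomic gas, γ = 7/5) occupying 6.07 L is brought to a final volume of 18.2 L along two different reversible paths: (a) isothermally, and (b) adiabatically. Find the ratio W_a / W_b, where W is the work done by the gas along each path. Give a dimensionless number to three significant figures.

Path (a) isothermal: W = P₁V₁ ln(V₂/V₁) → W_a/(P₁V₁) = 1.098.
Path (b) adiabatic: W = P₁V₁(1 − (V₁/V₂)^(γ−1))/(γ−1) → W_b/(P₁V₁) = 0.8887.
W_a / W_b = 1.098 / 0.8887 = 1.236.

W_a / W_b ≈ 1.24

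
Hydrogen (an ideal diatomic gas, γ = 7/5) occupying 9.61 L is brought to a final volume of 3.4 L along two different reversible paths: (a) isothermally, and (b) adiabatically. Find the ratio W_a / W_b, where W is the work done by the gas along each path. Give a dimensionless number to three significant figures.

W_a / W_b ≈ 0.807

Path (a) isothermal: W = P₁V₁ ln(V₂/V₁) → W_a/(P₁V₁) = -1.039.
Path (b) adiabatic: W = P₁V₁(1 − (V₁/V₂)^(γ−1))/(γ−1) → W_b/(P₁V₁) = -1.288.
W_a / W_b = -1.039 / -1.288 = 0.8065.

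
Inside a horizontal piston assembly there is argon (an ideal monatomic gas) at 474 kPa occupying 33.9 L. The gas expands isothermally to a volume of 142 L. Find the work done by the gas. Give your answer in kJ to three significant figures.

Isothermal: W = nRT ln(V₂/V₁) = P₁V₁ ln(V₂/V₁).
P₁V₁ = (474 kPa)(33.9 L) = 16069 J.
W = 16069 × ln(142/33.9) = 16069 × 1.432
W_by_gas = 23017 J.

W ≈ 23.0 kJ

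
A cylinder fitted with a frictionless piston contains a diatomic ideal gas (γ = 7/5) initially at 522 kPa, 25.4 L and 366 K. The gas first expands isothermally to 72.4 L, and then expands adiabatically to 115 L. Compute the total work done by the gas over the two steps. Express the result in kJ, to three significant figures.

Step 1 (isothermal): W = P₁V₁ ln(V₂/V₁) = (13259) ln(72.4/25.4) = 13888 J.
After step 1: P = 183.1 kPa, V = 72.4 L, T = 366 K.
Step 2 (adiabatic): W = (P₁V₁ − P₂V₂)/(γ−1) = (13259 − 11018)/0.4 = 5601 J.
W_total = 13888 + 5601 = 19489 J.

W_total ≈ 19.5 kJ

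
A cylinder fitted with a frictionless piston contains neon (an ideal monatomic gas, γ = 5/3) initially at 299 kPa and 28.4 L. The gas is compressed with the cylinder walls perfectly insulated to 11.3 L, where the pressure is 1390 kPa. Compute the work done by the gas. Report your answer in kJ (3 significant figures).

Adiabatic: W = (P₁V₁ − P₂V₂)/(γ − 1) with γ = 5/3.
P₁V₁ = 8492 J, P₂V₂ = 15707 J.
W = (8492 − 15707) / 0.6667 = -10823 J.

W ≈ -10.8 kJ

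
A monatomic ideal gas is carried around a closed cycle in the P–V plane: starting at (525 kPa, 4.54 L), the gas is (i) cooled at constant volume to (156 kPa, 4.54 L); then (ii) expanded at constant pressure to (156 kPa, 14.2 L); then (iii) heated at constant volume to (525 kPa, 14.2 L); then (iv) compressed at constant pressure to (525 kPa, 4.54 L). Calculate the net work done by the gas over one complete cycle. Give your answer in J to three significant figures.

Constant-volume legs do no work.
W(ii) = (156)(14.2 − 4.54) = 1507 J; W(iv) = (525)(4.54 − 14.2) = -5072 J.
W_net = 1507 − 5072 = -3565 J (the counter-clockwise enclosed area).

W_net ≈ -3560 J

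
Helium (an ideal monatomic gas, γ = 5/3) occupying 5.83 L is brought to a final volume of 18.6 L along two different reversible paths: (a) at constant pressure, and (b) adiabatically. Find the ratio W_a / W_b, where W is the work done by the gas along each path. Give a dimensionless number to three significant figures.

Path (a) isobaric: W = P₁(V₂ − V₁) → W_a/(P₁V₁) = 2.19.
Path (b) adiabatic: W = P₁V₁(1 − (V₁/V₂)^(γ−1))/(γ−1) → W_b/(P₁V₁) = 0.8079.
W_a / W_b = 2.19 / 0.8079 = 2.711.

W_a / W_b ≈ 2.71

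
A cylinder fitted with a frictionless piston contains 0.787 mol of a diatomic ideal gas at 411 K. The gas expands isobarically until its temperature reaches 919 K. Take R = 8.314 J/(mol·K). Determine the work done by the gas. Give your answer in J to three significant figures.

Isobaric: W = P ΔV = nR ΔT.
W = (0.787)(8.314)(919 − 411) = 3324 J.

W ≈ 3320 J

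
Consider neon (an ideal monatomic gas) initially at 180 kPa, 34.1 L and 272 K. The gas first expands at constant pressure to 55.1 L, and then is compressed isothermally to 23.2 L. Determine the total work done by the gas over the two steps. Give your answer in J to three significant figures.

W_total ≈ -4800 J

Step 1 (isobaric): W = PΔV = (180 kPa)(55.1 − 34.1 L) = 3780 J.
After step 1: P = 180 kPa, V = 55.1 L, T = 439.5 K.
Step 2 (isothermal): W = P₁V₁ ln(V₂/V₁) = (9918) ln(23.2/55.1) = -8579 J.
W_total = 3780 − 8579 = -4799 J.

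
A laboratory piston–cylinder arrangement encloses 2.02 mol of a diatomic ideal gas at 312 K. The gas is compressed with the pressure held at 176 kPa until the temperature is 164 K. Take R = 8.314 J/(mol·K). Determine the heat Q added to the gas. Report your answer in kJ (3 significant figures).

Q ≈ -8.70 kJ

Isobaric: W = nRΔT = (2.02)(8.314)(-148) = -2486 J.
ΔU = nCᵥΔT with Cᵥ = 5R/2: ΔU = (2.02)(20.79)(-148) = -6214 J.
Q = ΔU + W = -6214 − 2486 = -8699 J.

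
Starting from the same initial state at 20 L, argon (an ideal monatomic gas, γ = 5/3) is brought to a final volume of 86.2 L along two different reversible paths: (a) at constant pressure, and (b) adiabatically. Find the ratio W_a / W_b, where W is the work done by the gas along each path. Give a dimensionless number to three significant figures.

W_a / W_b ≈ 3.55

Path (a) isobaric: W = P₁(V₂ − V₁) → W_a/(P₁V₁) = 3.31.
Path (b) adiabatic: W = P₁V₁(1 − (V₁/V₂)^(γ−1))/(γ−1) → W_b/(P₁V₁) = 0.9336.
W_a / W_b = 3.31 / 0.9336 = 3.545.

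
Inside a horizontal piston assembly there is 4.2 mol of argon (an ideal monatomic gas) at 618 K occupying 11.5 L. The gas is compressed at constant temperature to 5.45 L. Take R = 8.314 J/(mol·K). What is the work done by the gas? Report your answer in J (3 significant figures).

Isothermal: W = nRT ln(V₂/V₁).
W = (4.2)(8.314)(618) × ln(5.45/11.5)
  = 21580 × -0.7467
W_by_gas = -16114 J.

W ≈ -16100 J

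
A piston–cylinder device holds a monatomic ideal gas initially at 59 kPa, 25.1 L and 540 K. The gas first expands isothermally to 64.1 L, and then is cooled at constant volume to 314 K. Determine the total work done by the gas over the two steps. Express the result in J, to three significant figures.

Step 1 (isothermal): W = P₁V₁ ln(V₂/V₁) = (1481) ln(64.1/25.1) = 1388 J.
Step 2 (isochoric): W = 0 (constant volume).
W_total = 1388 + 0 = 1388 J.

W_total ≈ 1390 J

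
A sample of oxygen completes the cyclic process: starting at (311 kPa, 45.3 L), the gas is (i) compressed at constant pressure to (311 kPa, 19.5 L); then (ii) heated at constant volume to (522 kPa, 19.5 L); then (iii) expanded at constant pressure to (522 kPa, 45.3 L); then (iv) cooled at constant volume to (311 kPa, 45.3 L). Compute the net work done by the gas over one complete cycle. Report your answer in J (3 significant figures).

W_net ≈ 5440 J

Constant-volume legs do no work.
W(i) = (311)(19.5 − 45.3) = -8024 J; W(iii) = (522)(45.3 − 19.5) = 13468 J.
W_net = -8024 + 13468 = 5444 J (the clockwise enclosed area).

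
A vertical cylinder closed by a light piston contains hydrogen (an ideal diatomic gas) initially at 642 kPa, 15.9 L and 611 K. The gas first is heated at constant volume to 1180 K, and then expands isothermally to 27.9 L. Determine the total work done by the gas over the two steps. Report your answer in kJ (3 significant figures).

W_total ≈ 11.1 kJ

Step 1 (isochoric): W = 0 (constant volume).
After step 1: P = 1240 kPa (V unchanged).
Step 2 (isothermal): W = P₁V₁ ln(V₂/V₁) = (19714) ln(27.9/15.9) = 11085 J.
W_total = 0 + 11085 = 11085 J.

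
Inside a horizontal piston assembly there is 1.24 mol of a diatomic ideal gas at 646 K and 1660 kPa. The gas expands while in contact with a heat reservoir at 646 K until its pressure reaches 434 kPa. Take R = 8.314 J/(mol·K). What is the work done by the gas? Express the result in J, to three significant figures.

Isothermal process: W = nRT ln(V₂/V₁) = nRT ln(P₁/P₂).
W = (1.24)(8.314)(646) × ln(1660/434)
  = 6660 × ln(3.825) = 6660 × 1.342
W_by_gas = 8934 J.

W ≈ 8930 J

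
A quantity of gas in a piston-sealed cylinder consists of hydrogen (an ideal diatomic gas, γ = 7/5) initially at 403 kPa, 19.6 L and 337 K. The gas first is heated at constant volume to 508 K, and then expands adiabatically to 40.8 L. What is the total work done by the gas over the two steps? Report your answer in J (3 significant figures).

Step 1 (isochoric): W = 0 (constant volume).
After step 1: P = 607.5 kPa (V unchanged).
Step 2 (adiabatic): W = (P₁V₁ − P₂V₂)/(γ−1) = (11907 − 8880)/0.4 = 7566 J.
W_total = 0 + 7566 = 7566 J.

W_total ≈ 7570 J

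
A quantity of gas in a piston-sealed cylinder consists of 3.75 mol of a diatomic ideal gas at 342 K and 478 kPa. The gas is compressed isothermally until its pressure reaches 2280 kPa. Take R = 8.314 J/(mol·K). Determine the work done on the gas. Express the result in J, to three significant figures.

W ≈ 16700 J

Isothermal process: W = nRT ln(V₂/V₁) = nRT ln(P₁/P₂).
W = (3.75)(8.314)(342) × ln(478/2280)
  = 10663 × ln(0.2096) = 10663 × -1.562
W_by_gas = -16659 J; work on gas = −W_by = 16659 J.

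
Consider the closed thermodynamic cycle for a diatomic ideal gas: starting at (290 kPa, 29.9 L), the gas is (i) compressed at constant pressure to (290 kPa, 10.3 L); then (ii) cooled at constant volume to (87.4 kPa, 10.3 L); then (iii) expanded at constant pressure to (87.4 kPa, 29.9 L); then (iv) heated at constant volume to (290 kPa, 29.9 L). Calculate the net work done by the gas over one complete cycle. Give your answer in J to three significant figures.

Constant-volume legs do no work.
W(i) = (290)(10.3 − 29.9) = -5684 J; W(iii) = (87.4)(29.9 − 10.3) = 1713 J.
W_net = -5684 + 1713 = -3971 J (the counter-clockwise enclosed area).

W_net ≈ -3970 J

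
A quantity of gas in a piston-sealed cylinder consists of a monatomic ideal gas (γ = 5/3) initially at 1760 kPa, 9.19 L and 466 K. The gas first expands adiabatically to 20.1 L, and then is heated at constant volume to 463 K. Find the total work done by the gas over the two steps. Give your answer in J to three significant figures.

W_total ≈ 9860 J

Step 1 (adiabatic): W = (P₁V₁ − P₂V₂)/(γ−1) = (16174 − 9599)/0.667 = 9863 J.
Step 2 (isochoric): W = 0 (constant volume).
W_total = 9863 + 0 = 9863 J.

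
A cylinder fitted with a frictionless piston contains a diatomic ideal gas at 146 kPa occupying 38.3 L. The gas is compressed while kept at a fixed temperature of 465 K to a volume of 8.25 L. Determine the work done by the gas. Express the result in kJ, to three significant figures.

W ≈ -8.58 kJ

Isothermal: W = nRT ln(V₂/V₁) = P₁V₁ ln(V₂/V₁).
P₁V₁ = (146 kPa)(38.3 L) = 5592 J.
W = 5592 × ln(8.25/38.3) = 5592 × -1.535
W_by_gas = -8585 J.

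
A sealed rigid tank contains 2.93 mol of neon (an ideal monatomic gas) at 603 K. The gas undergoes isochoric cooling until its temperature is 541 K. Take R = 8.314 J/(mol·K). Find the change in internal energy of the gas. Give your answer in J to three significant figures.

ΔU ≈ -2270 J

Constant volume ⇒ W = 0, so Q = ΔU = nCᵥΔT with Cᵥ = 3R/2 = 12.47 J/(mol·K).
ΔU = (2.93)(12.47)(541 − 603) = -2265 J.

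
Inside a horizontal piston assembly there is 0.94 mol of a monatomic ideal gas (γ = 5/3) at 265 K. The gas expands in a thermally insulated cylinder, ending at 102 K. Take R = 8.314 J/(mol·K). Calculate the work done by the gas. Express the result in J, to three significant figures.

W ≈ 1910 J

Adiabatic ⇒ Q = 0, so W_by = −ΔU = nCᵥ(T₁ − T₂).
Cᵥ = 3R/2 = 12.47 J/(mol·K).
W = (0.94)(12.47)(265 − 102) = 1911 J.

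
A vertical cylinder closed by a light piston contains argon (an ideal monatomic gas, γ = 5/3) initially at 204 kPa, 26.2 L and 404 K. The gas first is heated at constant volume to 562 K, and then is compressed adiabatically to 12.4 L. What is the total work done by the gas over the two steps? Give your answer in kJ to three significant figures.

Step 1 (isochoric): W = 0 (constant volume).
After step 1: P = 283.8 kPa (V unchanged).
Step 2 (adiabatic): W = (P₁V₁ − P₂V₂)/(γ−1) = (7435 − 12243)/0.667 = -7211 J.
W_total = 0 − 7211 = -7211 J.

W_total ≈ -7.21 kJ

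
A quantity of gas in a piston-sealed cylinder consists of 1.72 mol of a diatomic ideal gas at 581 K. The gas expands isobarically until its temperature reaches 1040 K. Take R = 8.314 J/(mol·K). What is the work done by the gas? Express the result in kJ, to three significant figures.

W ≈ 6.56 kJ

Isobaric: W = P ΔV = nR ΔT.
W = (1.72)(8.314)(1040 − 581) = 6564 J.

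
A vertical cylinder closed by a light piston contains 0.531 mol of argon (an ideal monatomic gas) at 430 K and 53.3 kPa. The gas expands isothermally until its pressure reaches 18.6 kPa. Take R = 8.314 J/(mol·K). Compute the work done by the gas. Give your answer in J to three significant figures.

W ≈ 2000 J

Isothermal process: W = nRT ln(V₂/V₁) = nRT ln(P₁/P₂).
W = (0.531)(8.314)(430) × ln(53.3/18.6)
  = 1898 × ln(2.866) = 1898 × 1.053
W_by_gas = 1999 J.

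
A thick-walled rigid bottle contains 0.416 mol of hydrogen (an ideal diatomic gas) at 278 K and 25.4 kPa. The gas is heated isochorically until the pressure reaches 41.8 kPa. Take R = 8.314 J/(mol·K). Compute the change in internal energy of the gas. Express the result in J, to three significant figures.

ΔU ≈ 1550 J

Constant volume ⇒ W = 0, so Q = ΔU = nCᵥΔT with Cᵥ = 5R/2 = 20.79 J/(mol·K).
At constant V, T₂/T₁ = P₂/P₁ ⇒ ΔT = T₁(P₂/P₁ − 1) = 278·(41.8/25.4 − 1) = 179.5 K.
ΔU = (0.416)(20.79)(179.5) = 1552 J.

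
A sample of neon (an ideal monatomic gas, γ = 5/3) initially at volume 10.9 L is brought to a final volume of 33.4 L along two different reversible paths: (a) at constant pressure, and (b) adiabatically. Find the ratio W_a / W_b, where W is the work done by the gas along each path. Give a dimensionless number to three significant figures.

W_a / W_b ≈ 2.62

Path (a) isobaric: W = P₁(V₂ − V₁) → W_a/(P₁V₁) = 2.064.
Path (b) adiabatic: W = P₁V₁(1 − (V₁/V₂)^(γ−1))/(γ−1) → W_b/(P₁V₁) = 0.789.
W_a / W_b = 2.064 / 0.789 = 2.616.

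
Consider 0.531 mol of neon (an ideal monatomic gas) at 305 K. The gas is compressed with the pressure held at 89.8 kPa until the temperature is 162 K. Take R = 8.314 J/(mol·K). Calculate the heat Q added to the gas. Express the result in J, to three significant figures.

Q ≈ -1580 J

Isobaric: W = nRΔT = (0.531)(8.314)(-143) = -631.3 J.
ΔU = nCᵥΔT with Cᵥ = 3R/2: ΔU = (0.531)(12.47)(-143) = -947 J.
Q = ΔU + W = -947 − 631.3 = -1578 J.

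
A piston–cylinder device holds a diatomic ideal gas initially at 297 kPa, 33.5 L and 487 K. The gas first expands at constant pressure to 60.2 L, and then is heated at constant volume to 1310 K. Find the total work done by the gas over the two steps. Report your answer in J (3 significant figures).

W_total ≈ 7930 J

Step 1 (isobaric): W = PΔV = (297 kPa)(60.2 − 33.5 L) = 7930 J.
Step 2 (isochoric): W = 0 (constant volume).
W_total = 7930 + 0 = 7930 J.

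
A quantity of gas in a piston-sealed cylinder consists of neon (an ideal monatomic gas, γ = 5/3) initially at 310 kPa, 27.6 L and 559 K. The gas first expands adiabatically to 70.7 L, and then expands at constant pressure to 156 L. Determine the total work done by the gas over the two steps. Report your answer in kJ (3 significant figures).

W_total ≈ 11.5 kJ

Step 1 (adiabatic): W = (P₁V₁ − P₂V₂)/(γ−1) = (8556 − 4570)/0.667 = 5979 J.
After step 1: P = 64.64 kPa, V = 70.7 L, T = 298.6 K.
Step 2 (isobaric): W = PΔV = (64.64 kPa)(156 − 70.7 L) = 5514 J.
W_total = 5979 + 5514 = 11493 J.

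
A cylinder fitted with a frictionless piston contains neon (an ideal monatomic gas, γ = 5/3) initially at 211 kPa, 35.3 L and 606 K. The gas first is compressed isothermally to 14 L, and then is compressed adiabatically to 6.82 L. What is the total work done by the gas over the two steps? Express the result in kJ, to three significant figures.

Step 1 (isothermal): W = P₁V₁ ln(V₂/V₁) = (7448) ln(14/35.3) = -6888 J.
After step 1: P = 532 kPa, V = 14 L, T = 606 K.
Step 2 (adiabatic): W = (P₁V₁ − P₂V₂)/(γ−1) = (7448 − 12031)/0.667 = -6873 J.
W_total = -6888 − 6873 = -13762 J.

W_total ≈ -13.8 kJ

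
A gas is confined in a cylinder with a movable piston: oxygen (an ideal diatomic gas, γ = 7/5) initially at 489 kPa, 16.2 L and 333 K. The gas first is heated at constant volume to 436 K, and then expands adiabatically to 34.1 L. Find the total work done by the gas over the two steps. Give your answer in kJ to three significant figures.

Step 1 (isochoric): W = 0 (constant volume).
After step 1: P = 640.3 kPa (V unchanged).
Step 2 (adiabatic): W = (P₁V₁ − P₂V₂)/(γ−1) = (10372 − 7701)/0.4 = 6677 J.
W_total = 0 + 6677 = 6677 J.

W_total ≈ 6.68 kJ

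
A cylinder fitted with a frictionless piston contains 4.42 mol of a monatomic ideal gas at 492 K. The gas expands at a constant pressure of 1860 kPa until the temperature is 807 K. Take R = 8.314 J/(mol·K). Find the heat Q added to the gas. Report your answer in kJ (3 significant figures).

Isobaric: W = nRΔT = (4.42)(8.314)(315) = 11576 J.
ΔU = nCᵥΔT with Cᵥ = 3R/2: ΔU = (4.42)(12.47)(315) = 17363 J.
Q = ΔU + W = 17363 + 11576 = 28939 J.

Q ≈ 28.9 kJ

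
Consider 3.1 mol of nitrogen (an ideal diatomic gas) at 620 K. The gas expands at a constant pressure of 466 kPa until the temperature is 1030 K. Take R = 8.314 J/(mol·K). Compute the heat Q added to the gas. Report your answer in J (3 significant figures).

Q ≈ 37000 J

Isobaric: W = nRΔT = (3.1)(8.314)(410) = 10567 J.
ΔU = nCᵥΔT with Cᵥ = 5R/2: ΔU = (3.1)(20.79)(410) = 26418 J.
Q = ΔU + W = 26418 + 10567 = 36985 J.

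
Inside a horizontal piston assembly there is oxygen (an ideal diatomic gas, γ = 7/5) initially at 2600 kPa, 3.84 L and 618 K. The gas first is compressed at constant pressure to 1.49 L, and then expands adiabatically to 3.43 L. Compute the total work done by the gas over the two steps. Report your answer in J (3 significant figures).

W_total ≈ -3360 J

Step 1 (isobaric): W = PΔV = (2600 kPa)(1.49 − 3.84 L) = -6110 J.
After step 1: P = 2600 kPa, V = 1.49 L, T = 239.8 K.
Step 2 (adiabatic): W = (P₁V₁ − P₂V₂)/(γ−1) = (3874 − 2775)/0.4 = 2747 J.
W_total = -6110 + 2747 = -3363 J.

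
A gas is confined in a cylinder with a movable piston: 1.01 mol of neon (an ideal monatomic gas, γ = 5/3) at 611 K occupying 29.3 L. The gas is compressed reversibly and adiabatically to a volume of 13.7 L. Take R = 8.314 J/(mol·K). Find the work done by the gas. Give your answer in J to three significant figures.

W ≈ -5080 J

Adiabatic: TV^(γ−1) = const with γ = 5/3.
T₂ = T₁ (V₁/V₂)^(γ−1) = 611 × (29.3/13.7)^0.667 = 611 × 1.66 = 1014 K.
W_by = nCᵥ(T₁ − T₂) = (1.01)(12.47)(611 − 1014) = -5079 J.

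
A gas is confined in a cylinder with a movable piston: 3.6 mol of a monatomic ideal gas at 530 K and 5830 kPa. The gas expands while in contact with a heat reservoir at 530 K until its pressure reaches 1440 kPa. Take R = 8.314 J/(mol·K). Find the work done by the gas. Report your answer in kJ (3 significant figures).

W ≈ 22.2 kJ

Isothermal process: W = nRT ln(V₂/V₁) = nRT ln(P₁/P₂).
W = (3.6)(8.314)(530) × ln(5830/1440)
  = 15863 × ln(4.049) = 15863 × 1.398
W_by_gas = 22183 J.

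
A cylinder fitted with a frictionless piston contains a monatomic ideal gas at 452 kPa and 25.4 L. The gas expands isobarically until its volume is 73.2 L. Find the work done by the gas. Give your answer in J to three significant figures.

Isobaric: W = P ΔV.
W = (452 kPa)(73.2 − 25.4 L) = (452)(47.8) = 21606 J.

W ≈ 21600 J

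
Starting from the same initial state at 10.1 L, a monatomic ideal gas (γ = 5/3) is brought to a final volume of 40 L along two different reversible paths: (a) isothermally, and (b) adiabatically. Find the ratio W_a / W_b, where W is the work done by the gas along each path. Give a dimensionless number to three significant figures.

Path (a) isothermal: W = P₁V₁ ln(V₂/V₁) → W_a/(P₁V₁) = 1.376.
Path (b) adiabatic: W = P₁V₁(1 − (V₁/V₂)^(γ−1))/(γ−1) → W_b/(P₁V₁) = 0.9008.
W_a / W_b = 1.376 / 0.9008 = 1.528.

W_a / W_b ≈ 1.53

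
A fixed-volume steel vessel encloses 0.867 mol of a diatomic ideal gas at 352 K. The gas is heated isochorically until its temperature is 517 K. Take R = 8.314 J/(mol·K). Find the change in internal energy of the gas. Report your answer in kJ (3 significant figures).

Constant volume ⇒ W = 0, so Q = ΔU = nCᵥΔT with Cᵥ = 5R/2 = 20.79 J/(mol·K).
ΔU = (0.867)(20.79)(517 − 352) = 2973 J.

ΔU ≈ 2.97 kJ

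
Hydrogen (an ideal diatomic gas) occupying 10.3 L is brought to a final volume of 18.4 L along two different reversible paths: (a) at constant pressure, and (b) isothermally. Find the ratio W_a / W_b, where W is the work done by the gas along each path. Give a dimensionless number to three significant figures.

Path (a) isobaric: W = P₁(V₂ − V₁) → W_a/(P₁V₁) = 0.7864.
Path (b) isothermal: W = P₁V₁ ln(V₂/V₁) → W_b/(P₁V₁) = 0.5802.
W_a / W_b = 0.7864 / 0.5802 = 1.355.

W_a / W_b ≈ 1.36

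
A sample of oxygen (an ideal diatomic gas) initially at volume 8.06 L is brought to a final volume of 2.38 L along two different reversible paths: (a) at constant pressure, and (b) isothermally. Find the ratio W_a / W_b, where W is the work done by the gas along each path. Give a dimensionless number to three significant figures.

W_a / W_b ≈ 0.578

Path (a) isobaric: W = P₁(V₂ − V₁) → W_a/(P₁V₁) = -0.7047.
Path (b) isothermal: W = P₁V₁ ln(V₂/V₁) → W_b/(P₁V₁) = -1.22.
W_a / W_b = -0.7047 / -1.22 = 0.5777.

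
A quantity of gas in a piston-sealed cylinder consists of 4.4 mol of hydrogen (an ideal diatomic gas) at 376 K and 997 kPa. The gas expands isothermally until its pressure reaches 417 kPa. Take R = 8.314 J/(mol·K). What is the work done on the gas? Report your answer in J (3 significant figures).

W ≈ -12000 J

Isothermal process: W = nRT ln(V₂/V₁) = nRT ln(P₁/P₂).
W = (4.4)(8.314)(376) × ln(997/417)
  = 13755 × ln(2.391) = 13755 × 0.8717
W_by_gas = 11989 J; work on gas = −W_by = -11989 J.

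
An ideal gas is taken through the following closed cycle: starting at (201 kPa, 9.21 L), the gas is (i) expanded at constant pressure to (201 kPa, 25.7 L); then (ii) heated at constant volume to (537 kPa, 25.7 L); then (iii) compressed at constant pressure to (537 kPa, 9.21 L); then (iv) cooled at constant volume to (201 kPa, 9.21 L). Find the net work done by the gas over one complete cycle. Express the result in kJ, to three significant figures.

W_net ≈ -5.54 kJ

Constant-volume legs do no work.
W(i) = (201)(25.7 − 9.21) = 3314 J; W(iii) = (537)(9.21 − 25.7) = -8855 J.
W_net = 3314 − 8855 = -5541 J (the counter-clockwise enclosed area).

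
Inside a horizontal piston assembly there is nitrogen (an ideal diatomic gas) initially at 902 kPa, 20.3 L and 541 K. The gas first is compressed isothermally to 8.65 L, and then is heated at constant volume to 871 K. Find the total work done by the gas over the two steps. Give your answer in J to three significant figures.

Step 1 (isothermal): W = P₁V₁ ln(V₂/V₁) = (18311) ln(8.65/20.3) = -15620 J.
Step 2 (isochoric): W = 0 (constant volume).
W_total = -15620 + 0 = -15620 J.

W_total ≈ -15600 J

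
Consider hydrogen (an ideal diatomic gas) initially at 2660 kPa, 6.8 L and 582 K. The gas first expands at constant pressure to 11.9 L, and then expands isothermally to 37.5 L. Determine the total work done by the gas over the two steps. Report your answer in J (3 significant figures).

W_total ≈ 49900 J

Step 1 (isobaric): W = PΔV = (2660 kPa)(11.9 − 6.8 L) = 13566 J.
After step 1: P = 2660 kPa, V = 11.9 L, T = 1018 K.
Step 2 (isothermal): W = P₁V₁ ln(V₂/V₁) = (31654) ln(37.5/11.9) = 36333 J.
W_total = 13566 + 36333 = 49899 J.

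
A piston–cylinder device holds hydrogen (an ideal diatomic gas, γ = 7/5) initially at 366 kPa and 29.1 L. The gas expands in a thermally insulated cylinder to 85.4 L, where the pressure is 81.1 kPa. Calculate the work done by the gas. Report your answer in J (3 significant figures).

Adiabatic: W = (P₁V₁ − P₂V₂)/(γ − 1) with γ = 7/5.
P₁V₁ = 10651 J, P₂V₂ = 6926 J.
W = (10651 − 6926) / 0.4 = 9312 J.

W ≈ 9310 J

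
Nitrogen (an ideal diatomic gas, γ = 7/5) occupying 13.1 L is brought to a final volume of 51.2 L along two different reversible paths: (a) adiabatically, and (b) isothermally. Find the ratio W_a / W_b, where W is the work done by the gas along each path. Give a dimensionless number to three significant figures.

W_a / W_b ≈ 0.771

Path (a) adiabatic: W = P₁V₁(1 − (V₁/V₂)^(γ−1))/(γ−1) → W_a/(P₁V₁) = 1.051.
Path (b) isothermal: W = P₁V₁ ln(V₂/V₁) → W_b/(P₁V₁) = 1.363.
W_a / W_b = 1.051 / 1.363 = 0.7708.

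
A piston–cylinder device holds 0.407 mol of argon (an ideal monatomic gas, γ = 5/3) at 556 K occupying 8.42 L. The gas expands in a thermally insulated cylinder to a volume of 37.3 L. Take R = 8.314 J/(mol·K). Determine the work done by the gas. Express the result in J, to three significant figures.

W ≈ 1780 J

Adiabatic: TV^(γ−1) = const with γ = 5/3.
T₂ = T₁ (V₁/V₂)^(γ−1) = 556 × (8.42/37.3)^0.667 = 556 × 0.3707 = 206.1 K.
W_by = nCᵥ(T₁ − T₂) = (0.407)(12.47)(556 − 206.1) = 1776 J.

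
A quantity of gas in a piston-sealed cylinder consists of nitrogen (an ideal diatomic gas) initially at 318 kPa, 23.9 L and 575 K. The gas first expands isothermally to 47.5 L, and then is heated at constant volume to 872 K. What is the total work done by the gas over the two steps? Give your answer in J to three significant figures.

W_total ≈ 5220 J

Step 1 (isothermal): W = P₁V₁ ln(V₂/V₁) = (7600) ln(47.5/23.9) = 5220 J.
Step 2 (isochoric): W = 0 (constant volume).
W_total = 5220 + 0 = 5220 J.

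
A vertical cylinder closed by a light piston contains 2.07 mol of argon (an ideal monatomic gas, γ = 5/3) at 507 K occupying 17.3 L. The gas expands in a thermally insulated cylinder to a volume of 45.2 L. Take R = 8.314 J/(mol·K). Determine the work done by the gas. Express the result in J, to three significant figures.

Adiabatic: TV^(γ−1) = const with γ = 5/3.
T₂ = T₁ (V₁/V₂)^(γ−1) = 507 × (17.3/45.2)^0.667 = 507 × 0.5272 = 267.3 K.
W_by = nCᵥ(T₁ − T₂) = (2.07)(12.47)(507 − 267.3) = 6189 J.

W ≈ 6190 J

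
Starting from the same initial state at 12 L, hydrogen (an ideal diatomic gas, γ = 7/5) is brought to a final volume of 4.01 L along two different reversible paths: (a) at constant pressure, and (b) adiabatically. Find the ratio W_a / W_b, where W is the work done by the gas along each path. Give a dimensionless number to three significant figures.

W_a / W_b ≈ 0.484

Path (a) isobaric: W = P₁(V₂ − V₁) → W_a/(P₁V₁) = -0.6658.
Path (b) adiabatic: W = P₁V₁(1 − (V₁/V₂)^(γ−1))/(γ−1) → W_b/(P₁V₁) = -1.376.
W_a / W_b = -0.6658 / -1.376 = 0.484.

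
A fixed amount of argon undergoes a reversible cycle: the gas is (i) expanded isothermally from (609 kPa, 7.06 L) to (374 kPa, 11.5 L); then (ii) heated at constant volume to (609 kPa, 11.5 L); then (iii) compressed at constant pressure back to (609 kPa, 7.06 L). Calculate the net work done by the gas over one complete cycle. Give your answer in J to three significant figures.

W_net ≈ -606 J

Leg (i): W = PᵢVᵢ ln(V_f/Vᵢ) = (4300) ln(11.5/7.06) = 2098 J.
Leg (ii): W = 0.
Leg (iii): W = PΔV = (609)(7.06 − 11.5) = -2704 J.
W_net = 2098 − 2704 = -606.2 J.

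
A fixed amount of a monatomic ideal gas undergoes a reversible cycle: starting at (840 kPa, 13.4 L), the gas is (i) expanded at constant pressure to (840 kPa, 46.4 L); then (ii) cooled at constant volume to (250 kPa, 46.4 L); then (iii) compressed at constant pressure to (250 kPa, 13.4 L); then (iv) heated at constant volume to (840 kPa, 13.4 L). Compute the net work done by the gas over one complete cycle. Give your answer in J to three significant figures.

W_net ≈ 19500 J

Constant-volume legs do no work.
W(i) = (840)(46.4 − 13.4) = 27720 J; W(iii) = (250)(13.4 − 46.4) = -8250 J.
W_net = 27720 − 8250 = 19470 J (the clockwise enclosed area).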